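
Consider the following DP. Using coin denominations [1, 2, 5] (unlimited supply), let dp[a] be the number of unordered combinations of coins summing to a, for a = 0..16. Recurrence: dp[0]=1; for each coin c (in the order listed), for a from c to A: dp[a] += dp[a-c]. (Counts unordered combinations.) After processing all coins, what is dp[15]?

after  coin     0     1     2     3     4     5     6     7     8     9    10    11    12    13    14    15    16
          1     1     1     1     1     1     1     1     1     1     1     1     1     1     1     1     1     1
          2     1     1     2     2     3     3     4     4     5     5     6     6     7     7     8     8     9
          5     1     1     2     2     3     4     5     6     7     8    10    11    13    14    16    18    20

18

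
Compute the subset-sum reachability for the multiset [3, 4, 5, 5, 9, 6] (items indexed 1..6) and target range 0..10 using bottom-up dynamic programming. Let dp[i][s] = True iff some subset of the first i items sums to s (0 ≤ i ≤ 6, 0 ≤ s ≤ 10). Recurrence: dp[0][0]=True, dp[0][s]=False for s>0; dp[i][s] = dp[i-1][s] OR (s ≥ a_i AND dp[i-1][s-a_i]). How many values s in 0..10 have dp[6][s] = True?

i\s   0   1   2   3   4   5   6   7   8   9  10
  0   T   F   F   F   F   F   F   F   F   F   F
  1   T   F   F   T   F   F   F   F   F   F   F
  2   T   F   F   T   T   F   F   T   F   F   F
  3   T   F   F   T   T   T   F   T   T   T   F
  4   T   F   F   T   T   T   F   T   T   T   T
  5   T   F   F   T   T   T   F   T   T   T   T
  6   T   F   F   T   T   T   T   T   T   T   T

9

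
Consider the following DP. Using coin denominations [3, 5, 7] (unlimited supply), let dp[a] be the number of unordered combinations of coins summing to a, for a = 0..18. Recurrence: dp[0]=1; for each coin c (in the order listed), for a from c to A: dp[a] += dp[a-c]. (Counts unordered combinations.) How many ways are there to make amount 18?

after  coin     0     1     2     3     4     5     6     7     8     9    10    11    12    13    14    15    16    17    18
          3     1     0     0     1     0     0     1     0     0     1     0     0     1     0     0     1     0     0     1
          5     1     0     0     1     0     1     1     0     1     1     1     1     1     1     1     2     1     1     2
          7     1     0     0     1     0     1     1     1     1     1     2     1     2     2     2     3     2     3     3

3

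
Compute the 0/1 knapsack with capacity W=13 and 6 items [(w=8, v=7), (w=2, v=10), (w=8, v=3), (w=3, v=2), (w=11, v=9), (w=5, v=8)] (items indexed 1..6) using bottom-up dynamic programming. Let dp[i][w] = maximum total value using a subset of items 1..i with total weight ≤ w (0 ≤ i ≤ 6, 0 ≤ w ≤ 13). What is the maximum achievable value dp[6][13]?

20

i\w   0   1   2   3   4   5   6   7   8   9  10  11  12  13
  0   0   0   0   0   0   0   0   0   0   0   0   0   0   0
  1   0   0   0   0   0   0   0   0   7   7   7   7   7   7
  2   0   0  10  10  10  10  10  10  10  10  17  17  17  17
  3   0   0  10  10  10  10  10  10  10  10  17  17  17  17
  4   0   0  10  10  10  12  12  12  12  12  17  17  17  19
  5   0   0  10  10  10  12  12  12  12  12  17  17  17  19
  6   0   0  10  10  10  12  12  18  18  18  20  20  20  20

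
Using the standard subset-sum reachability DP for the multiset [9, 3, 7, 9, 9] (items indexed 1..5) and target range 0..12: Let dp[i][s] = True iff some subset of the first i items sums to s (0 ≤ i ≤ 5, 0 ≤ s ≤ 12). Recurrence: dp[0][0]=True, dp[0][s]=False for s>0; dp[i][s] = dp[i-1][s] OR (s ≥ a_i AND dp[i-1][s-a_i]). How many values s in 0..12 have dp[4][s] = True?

6

i\s   0   1   2   3   4   5   6   7   8   9  10  11  12
  0   T   F   F   F   F   F   F   F   F   F   F   F   F
  1   T   F   F   F   F   F   F   F   F   T   F   F   F
  2   T   F   F   T   F   F   F   F   F   T   F   F   T
  3   T   F   F   T   F   F   F   T   F   T   T   F   T
  4   T   F   F   T   F   F   F   T   F   T   T   F   T
  5   T   F   F   T   F   F   F   T   F   T   T   F   T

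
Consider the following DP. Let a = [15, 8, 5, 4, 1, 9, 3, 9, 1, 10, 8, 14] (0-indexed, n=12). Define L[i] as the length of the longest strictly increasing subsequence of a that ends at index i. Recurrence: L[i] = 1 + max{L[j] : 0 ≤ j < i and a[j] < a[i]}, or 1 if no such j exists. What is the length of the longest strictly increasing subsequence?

5

   i    0    1    2    3    4    5    6    7    8    9   10   11
a[i]   15    8    5    4    1    9    3    9    1   10    8   14
L[i]    1    1    1    1    1    2    2    3    1    4    3    5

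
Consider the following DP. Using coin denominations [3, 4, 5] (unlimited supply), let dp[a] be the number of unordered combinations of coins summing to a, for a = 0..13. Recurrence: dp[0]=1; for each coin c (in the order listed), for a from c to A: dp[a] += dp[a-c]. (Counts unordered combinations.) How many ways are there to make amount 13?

3

after  coin     0     1     2     3     4     5     6     7     8     9    10    11    12    13
          3     1     0     0     1     0     0     1     0     0     1     0     0     1     0
          4     1     0     0     1     1     0     1     1     1     1     1     1     2     1
          5     1     0     0     1     1     1     1     1     2     2     2     2     3     3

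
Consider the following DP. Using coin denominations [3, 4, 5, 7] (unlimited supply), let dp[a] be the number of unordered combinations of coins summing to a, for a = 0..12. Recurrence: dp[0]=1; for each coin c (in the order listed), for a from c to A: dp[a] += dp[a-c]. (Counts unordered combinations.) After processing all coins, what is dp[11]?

after  coin     0     1     2     3     4     5     6     7     8     9    10    11    12
          3     1     0     0     1     0     0     1     0     0     1     0     0     1
          4     1     0     0     1     1     0     1     1     1     1     1     1     2
          5     1     0     0     1     1     1     1     1     2     2     2     2     3
          7     1     0     0     1     1     1     1     2     2     2     3     3     4

3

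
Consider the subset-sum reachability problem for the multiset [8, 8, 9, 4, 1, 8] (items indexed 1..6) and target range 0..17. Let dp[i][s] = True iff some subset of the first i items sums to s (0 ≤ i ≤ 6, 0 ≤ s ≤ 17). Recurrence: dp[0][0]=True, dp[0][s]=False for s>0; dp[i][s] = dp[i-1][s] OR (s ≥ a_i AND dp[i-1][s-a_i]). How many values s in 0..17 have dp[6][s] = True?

12

i\s   0   1   2   3   4   5   6   7   8   9  10  11  12  13  14  15  16  17
  0   T   F   F   F   F   F   F   F   F   F   F   F   F   F   F   F   F   F
  1   T   F   F   F   F   F   F   F   T   F   F   F   F   F   F   F   F   F
  2   T   F   F   F   F   F   F   F   T   F   F   F   F   F   F   F   T   F
  3   T   F   F   F   F   F   F   F   T   T   F   F   F   F   F   F   T   T
  4   T   F   F   F   T   F   F   F   T   T   F   F   T   T   F   F   T   T
  5   T   T   F   F   T   T   F   F   T   T   T   F   T   T   T   F   T   T
  6   T   T   F   F   T   T   F   F   T   T   T   F   T   T   T   F   T   T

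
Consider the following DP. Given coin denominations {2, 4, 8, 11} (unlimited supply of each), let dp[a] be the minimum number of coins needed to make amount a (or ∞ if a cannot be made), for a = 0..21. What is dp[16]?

2

 a  0  1  2  3  4  5  6  7  8  9 10 11 12 13 14 15 16 17 18 19 20 21
dp  0  -  1  -  1  -  2  -  1  -  2  1  2  2  3  2  2  3  3  2  3  3
(- denotes ∞ / unreachable)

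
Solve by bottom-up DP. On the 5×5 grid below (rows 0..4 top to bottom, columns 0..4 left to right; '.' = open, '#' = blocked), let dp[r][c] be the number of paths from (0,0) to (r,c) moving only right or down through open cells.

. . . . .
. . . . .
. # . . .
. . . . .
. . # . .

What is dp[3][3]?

11

r\c   0   1   2   3   4
  0   1   1   1   1   1
  1   1   2   3   4   5
  2   1   0   3   7  12
  3   1   1   4  11  23
  4   1   2   0  11  34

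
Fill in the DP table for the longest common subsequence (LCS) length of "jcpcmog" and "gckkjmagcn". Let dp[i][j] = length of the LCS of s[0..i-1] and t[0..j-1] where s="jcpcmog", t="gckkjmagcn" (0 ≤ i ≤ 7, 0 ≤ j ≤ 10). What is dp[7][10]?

3

   ''  g  c  k  k  j  m  a  g  c  n
''  0  0  0  0  0  0  0  0  0  0  0
 j  0  0  0  0  0  1  1  1  1  1  1
 c  0  0  1  1  1  1  1  1  1  2  2
 p  0  0  1  1  1  1  1  1  1  2  2
 c  0  0  1  1  1  1  1  1  1  2  2
 m  0  0  1  1  1  1  2  2  2  2  2
 o  0  0  1  1  1  1  2  2  2  2  2
 g  0  1  1  1  1  1  2  2  3  3  3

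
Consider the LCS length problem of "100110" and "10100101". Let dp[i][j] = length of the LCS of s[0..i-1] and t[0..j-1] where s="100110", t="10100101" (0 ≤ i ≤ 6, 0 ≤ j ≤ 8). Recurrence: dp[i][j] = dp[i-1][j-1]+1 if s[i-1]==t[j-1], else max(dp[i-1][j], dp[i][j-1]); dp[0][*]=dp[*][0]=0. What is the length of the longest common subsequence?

5

   ''  1  0  1  0  0  1  0  1
''  0  0  0  0  0  0  0  0  0
 1  0  1  1  1  1  1  1  1  1
 0  0  1  2  2  2  2  2  2  2
 0  0  1  2  2  3  3  3  3  3
 1  0  1  2  3  3  3  4  4  4
 1  0  1  2  3  3  3  4  4  5
 0  0  1  2  3  4  4  4  5  5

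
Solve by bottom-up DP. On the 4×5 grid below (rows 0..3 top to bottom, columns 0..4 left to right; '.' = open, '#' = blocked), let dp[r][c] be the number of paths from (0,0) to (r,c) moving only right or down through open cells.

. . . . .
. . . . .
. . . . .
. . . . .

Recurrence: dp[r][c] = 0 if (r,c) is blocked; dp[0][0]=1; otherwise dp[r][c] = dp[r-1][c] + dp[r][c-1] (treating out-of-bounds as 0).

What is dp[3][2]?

r\c   0   1   2   3   4
  0   1   1   1   1   1
  1   1   2   3   4   5
  2   1   3   6  10  15
  3   1   4  10  20  35

10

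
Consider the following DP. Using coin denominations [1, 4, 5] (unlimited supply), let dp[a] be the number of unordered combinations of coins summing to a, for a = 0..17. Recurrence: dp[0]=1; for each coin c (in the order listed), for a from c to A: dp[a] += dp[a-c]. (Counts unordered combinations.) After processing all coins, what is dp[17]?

after  coin     0     1     2     3     4     5     6     7     8     9    10    11    12    13    14    15    16    17
          1     1     1     1     1     1     1     1     1     1     1     1     1     1     1     1     1     1     1
          4     1     1     1     1     2     2     2     2     3     3     3     3     4     4     4     4     5     5
          5     1     1     1     1     2     3     3     3     4     5     6     6     7     8     9    10    11    12

12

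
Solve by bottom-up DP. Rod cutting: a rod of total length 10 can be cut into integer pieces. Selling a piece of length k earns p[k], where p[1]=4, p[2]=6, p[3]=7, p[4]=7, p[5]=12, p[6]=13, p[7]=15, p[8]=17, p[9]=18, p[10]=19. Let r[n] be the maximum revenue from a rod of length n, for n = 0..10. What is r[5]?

   n    0    1    2    3    4    5    6    7    8    9   10
r[n]    0    4    8   12   16   20   24   28   32   36   40

20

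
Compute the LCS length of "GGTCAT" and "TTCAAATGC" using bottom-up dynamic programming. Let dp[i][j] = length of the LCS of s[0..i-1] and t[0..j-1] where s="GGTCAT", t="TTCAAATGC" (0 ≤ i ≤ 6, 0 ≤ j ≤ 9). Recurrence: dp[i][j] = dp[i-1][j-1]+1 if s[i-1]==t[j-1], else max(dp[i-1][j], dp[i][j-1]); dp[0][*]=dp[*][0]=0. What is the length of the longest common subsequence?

   ''  T  T  C  A  A  A  T  G  C
''  0  0  0  0  0  0  0  0  0  0
 G  0  0  0  0  0  0  0  0  1  1
 G  0  0  0  0  0  0  0  0  1  1
 T  0  1  1  1  1  1  1  1  1  1
 C  0  1  1  2  2  2  2  2  2  2
 A  0  1  1  2  3  3  3  3  3  3
 T  0  1  2  2  3  3  3  4  4  4

4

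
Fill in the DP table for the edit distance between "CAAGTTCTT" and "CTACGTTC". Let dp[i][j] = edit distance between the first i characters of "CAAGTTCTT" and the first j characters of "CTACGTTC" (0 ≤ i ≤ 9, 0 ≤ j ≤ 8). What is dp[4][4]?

   ''  C  T  A  C  G  T  T  C
''  0  1  2  3  4  5  6  7  8
 C  1  0  1  2  3  4  5  6  7
 A  2  1  1  1  2  3  4  5  6
 A  3  2  2  1  2  3  4  5  6
 G  4  3  3  2  2  2  3  4  5
 T  5  4  3  3  3  3  2  3  4
 T  6  5  4  4  4  4  3  2  3
 C  7  6  5  5  4  5  4  3  2
 T  8  7  6  6  5  5  5  4  3
 T  9  8  7  7  6  6  5  5  4

2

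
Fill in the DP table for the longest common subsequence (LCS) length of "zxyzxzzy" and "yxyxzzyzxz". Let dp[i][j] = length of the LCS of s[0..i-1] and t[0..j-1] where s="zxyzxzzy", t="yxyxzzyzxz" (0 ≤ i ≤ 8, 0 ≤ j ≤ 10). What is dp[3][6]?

   ''  y  x  y  x  z  z  y  z  x  z
''  0  0  0  0  0  0  0  0  0  0  0
 z  0  0  0  0  0  1  1  1  1  1  1
 x  0  0  1  1  1  1  1  1  1  2  2
 y  0  1  1  2  2  2  2  2  2  2  2
 z  0  1  1  2  2  3  3  3  3  3  3
 x  0  1  2  2  3  3  3  3  3  4  4
 z  0  1  2  2  3  4  4  4  4  4  5
 z  0  1  2  2  3  4  5  5  5  5  5
 y  0  1  2  3  3  4  5  6  6  6  6

2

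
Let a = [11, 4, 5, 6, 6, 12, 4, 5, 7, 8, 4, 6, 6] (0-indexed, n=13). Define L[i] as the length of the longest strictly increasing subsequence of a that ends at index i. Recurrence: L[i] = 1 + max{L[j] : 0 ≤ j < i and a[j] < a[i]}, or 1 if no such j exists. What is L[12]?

3

   i    0    1    2    3    4    5    6    7    8    9   10   11   12
a[i]   11    4    5    6    6   12    4    5    7    8    4    6    6
L[i]    1    1    2    3    3    4    1    2    4    5    1    3    3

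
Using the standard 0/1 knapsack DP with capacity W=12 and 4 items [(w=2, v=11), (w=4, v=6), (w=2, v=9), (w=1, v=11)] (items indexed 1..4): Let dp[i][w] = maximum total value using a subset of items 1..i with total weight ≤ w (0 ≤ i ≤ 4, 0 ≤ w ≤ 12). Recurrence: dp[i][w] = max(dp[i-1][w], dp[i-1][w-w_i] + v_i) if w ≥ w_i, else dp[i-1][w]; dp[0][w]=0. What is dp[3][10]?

26

i\w   0   1   2   3   4   5   6   7   8   9  10  11  12
  0   0   0   0   0   0   0   0   0   0   0   0   0   0
  1   0   0  11  11  11  11  11  11  11  11  11  11  11
  2   0   0  11  11  11  11  17  17  17  17  17  17  17
  3   0   0  11  11  20  20  20  20  26  26  26  26  26
  4   0  11  11  22  22  31  31  31  31  37  37  37  37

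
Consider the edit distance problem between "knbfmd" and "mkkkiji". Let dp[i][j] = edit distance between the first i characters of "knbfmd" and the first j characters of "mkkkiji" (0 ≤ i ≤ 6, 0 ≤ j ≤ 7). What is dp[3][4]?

   ''  m  k  k  k  i  j  i
''  0  1  2  3  4  5  6  7
 k  1  1  1  2  3  4  5  6
 n  2  2  2  2  3  4  5  6
 b  3  3  3  3  3  4  5  6
 f  4  4  4  4  4  4  5  6
 m  5  4  5  5  5  5  5  6
 d  6  5  5  6  6  6  6  6

3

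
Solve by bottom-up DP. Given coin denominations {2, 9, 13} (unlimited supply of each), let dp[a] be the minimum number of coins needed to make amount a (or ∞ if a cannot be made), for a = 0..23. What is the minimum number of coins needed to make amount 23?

 a  0  1  2  3  4  5  6  7  8  9 10 11 12 13 14 15 16 17 18 19 20 21 22 23
dp  0  -  1  -  2  -  3  -  4  1  5  2  6  1  7  2  8  3  2  4  3  5  2  6
(- denotes ∞ / unreachable)

6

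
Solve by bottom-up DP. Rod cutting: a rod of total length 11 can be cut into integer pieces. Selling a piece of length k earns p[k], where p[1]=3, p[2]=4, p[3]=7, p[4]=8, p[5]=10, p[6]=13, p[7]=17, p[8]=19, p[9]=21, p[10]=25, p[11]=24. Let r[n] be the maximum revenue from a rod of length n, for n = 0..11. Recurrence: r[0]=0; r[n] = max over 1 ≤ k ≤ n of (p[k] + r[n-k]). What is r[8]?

   n    0    1    2    3    4    5    6    7    8    9   10   11
r[n]    0    3    6    9   12   15   18   21   24   27   30   33

24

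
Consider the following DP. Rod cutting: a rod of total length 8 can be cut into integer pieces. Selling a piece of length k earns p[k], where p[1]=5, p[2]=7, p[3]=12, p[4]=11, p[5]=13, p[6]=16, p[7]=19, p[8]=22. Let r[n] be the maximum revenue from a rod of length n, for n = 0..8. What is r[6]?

   n    0    1    2    3    4    5    6    7    8
r[n]    0    5   10   15   20   25   30   35   40

30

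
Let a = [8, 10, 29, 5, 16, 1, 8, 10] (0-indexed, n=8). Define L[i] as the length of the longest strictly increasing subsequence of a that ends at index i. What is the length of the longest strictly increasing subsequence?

   i    0    1    2    3    4    5    6    7
a[i]    8   10   29    5   16    1    8   10
L[i]    1    2    3    1    3    1    2    3

3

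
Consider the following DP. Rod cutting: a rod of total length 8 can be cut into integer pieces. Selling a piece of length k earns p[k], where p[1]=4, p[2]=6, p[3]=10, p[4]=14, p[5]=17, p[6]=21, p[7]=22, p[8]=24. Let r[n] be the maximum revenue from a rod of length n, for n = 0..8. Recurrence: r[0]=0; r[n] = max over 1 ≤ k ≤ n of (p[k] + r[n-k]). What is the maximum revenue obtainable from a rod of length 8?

   n    0    1    2    3    4    5    6    7    8
r[n]    0    4    8   12   16   20   24   28   32

32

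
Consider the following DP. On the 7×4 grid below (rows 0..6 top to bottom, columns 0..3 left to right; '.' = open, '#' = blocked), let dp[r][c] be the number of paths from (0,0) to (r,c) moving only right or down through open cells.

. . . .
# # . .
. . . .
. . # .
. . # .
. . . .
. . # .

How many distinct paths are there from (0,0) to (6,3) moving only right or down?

r\c   0   1   2   3
  0   1   1   1   1
  1   0   0   1   2
  2   0   0   1   3
  3   0   0   0   3
  4   0   0   0   3
  5   0   0   0   3
  6   0   0   0   3

3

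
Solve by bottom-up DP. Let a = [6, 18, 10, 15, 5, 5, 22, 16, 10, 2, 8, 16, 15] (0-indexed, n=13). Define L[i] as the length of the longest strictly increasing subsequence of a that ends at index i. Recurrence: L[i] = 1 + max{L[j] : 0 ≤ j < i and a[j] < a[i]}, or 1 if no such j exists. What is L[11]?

   i    0    1    2    3    4    5    6    7    8    9   10   11   12
a[i]    6   18   10   15    5    5   22   16   10    2    8   16   15
L[i]    1    2    2    3    1    1    4    4    2    1    2    4    3

4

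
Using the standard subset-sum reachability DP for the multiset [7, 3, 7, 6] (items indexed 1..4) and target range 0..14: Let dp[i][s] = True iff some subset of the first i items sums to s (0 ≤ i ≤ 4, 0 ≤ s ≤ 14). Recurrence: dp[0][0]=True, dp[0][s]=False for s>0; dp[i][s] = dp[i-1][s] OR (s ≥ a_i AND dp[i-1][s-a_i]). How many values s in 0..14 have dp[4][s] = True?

i\s   0   1   2   3   4   5   6   7   8   9  10  11  12  13  14
  0   T   F   F   F   F   F   F   F   F   F   F   F   F   F   F
  1   T   F   F   F   F   F   F   T   F   F   F   F   F   F   F
  2   T   F   F   T   F   F   F   T   F   F   T   F   F   F   F
  3   T   F   F   T   F   F   F   T   F   F   T   F   F   F   T
  4   T   F   F   T   F   F   T   T   F   T   T   F   F   T   T

8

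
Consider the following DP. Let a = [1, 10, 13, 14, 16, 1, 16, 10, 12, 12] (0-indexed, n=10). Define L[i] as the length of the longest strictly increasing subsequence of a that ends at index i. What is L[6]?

5

   i    0    1    2    3    4    5    6    7    8    9
a[i]    1   10   13   14   16    1   16   10   12   12
L[i]    1    2    3    4    5    1    5    2    3    3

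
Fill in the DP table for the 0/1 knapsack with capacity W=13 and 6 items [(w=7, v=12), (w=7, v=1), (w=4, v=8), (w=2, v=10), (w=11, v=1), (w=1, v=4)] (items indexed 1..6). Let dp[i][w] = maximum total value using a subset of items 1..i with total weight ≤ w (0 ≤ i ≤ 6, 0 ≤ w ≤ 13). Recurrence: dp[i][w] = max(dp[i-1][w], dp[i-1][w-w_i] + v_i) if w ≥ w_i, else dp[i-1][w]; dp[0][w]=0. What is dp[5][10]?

i\w   0   1   2   3   4   5   6   7   8   9  10  11  12  13
  0   0   0   0   0   0   0   0   0   0   0   0   0   0   0
  1   0   0   0   0   0   0   0  12  12  12  12  12  12  12
  2   0   0   0   0   0   0   0  12  12  12  12  12  12  12
  3   0   0   0   0   8   8   8  12  12  12  12  20  20  20
  4   0   0  10  10  10  10  18  18  18  22  22  22  22  30
  5   0   0  10  10  10  10  18  18  18  22  22  22  22  30
  6   0   4  10  14  14  14  18  22  22  22  26  26  26  30

22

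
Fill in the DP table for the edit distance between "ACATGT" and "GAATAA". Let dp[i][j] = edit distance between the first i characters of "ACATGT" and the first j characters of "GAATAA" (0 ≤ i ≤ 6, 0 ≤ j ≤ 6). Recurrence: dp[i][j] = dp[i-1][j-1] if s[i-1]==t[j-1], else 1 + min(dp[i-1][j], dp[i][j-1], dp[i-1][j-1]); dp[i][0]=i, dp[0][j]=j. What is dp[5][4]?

3

   ''  G  A  A  T  A  A
''  0  1  2  3  4  5  6
 A  1  1  1  2  3  4  5
 C  2  2  2  2  3  4  5
 A  3  3  2  2  3  3  4
 T  4  4  3  3  2  3  4
 G  5  4  4  4  3  3  4
 T  6  5  5  5  4  4  4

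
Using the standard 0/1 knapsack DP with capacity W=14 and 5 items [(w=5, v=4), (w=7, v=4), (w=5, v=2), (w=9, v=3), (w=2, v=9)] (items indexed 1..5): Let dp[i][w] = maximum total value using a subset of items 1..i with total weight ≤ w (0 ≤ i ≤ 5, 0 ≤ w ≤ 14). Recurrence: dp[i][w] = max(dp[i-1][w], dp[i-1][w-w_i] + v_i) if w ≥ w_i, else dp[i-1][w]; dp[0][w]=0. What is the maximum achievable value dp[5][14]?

i\w   0   1   2   3   4   5   6   7   8   9  10  11  12  13  14
  0   0   0   0   0   0   0   0   0   0   0   0   0   0   0   0
  1   0   0   0   0   0   4   4   4   4   4   4   4   4   4   4
  2   0   0   0   0   0   4   4   4   4   4   4   4   8   8   8
  3   0   0   0   0   0   4   4   4   4   4   6   6   8   8   8
  4   0   0   0   0   0   4   4   4   4   4   6   6   8   8   8
  5   0   0   9   9   9   9   9  13  13  13  13  13  15  15  17

17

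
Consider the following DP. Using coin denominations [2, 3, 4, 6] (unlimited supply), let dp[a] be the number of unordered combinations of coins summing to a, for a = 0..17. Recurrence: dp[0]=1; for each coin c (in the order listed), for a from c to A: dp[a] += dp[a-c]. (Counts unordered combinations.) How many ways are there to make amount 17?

after  coin     0     1     2     3     4     5     6     7     8     9    10    11    12    13    14    15    16    17
          2     1     0     1     0     1     0     1     0     1     0     1     0     1     0     1     0     1     0
          3     1     0     1     1     1     1     2     1     2     2     2     2     3     2     3     3     3     3
          4     1     0     1     1     2     1     3     2     4     3     5     4     7     5     8     7    10     8
          6     1     0     1     1     2     1     4     2     5     4     7     5    11     7    13    11    17    13

13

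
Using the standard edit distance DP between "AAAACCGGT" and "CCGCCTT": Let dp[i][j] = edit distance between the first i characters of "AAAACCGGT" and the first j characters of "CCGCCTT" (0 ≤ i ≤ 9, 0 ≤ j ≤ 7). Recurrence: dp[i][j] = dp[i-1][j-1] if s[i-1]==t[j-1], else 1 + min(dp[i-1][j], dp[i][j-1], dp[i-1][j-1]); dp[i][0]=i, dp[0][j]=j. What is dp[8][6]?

6

   ''  C  C  G  C  C  T  T
''  0  1  2  3  4  5  6  7
 A  1  1  2  3  4  5  6  7
 A  2  2  2  3  4  5  6  7
 A  3  3  3  3  4  5  6  7
 A  4  4  4  4  4  5  6  7
 C  5  4  4  5  4  4  5  6
 C  6  5  4  5  5  4  5  6
 G  7  6  5  4  5  5  5  6
 G  8  7  6  5  5  6  6  6
 T  9  8  7  6  6  6  6  6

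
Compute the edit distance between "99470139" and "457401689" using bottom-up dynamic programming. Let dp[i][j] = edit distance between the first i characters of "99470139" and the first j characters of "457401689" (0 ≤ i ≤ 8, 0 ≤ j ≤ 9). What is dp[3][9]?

8

   ''  4  5  7  4  0  1  6  8  9
''  0  1  2  3  4  5  6  7  8  9
 9  1  1  2  3  4  5  6  7  8  8
 9  2  2  2  3  4  5  6  7  8  8
 4  3  2  3  3  3  4  5  6  7  8
 7  4  3  3  3  4  4  5  6  7  8
 0  5  4  4  4  4  4  5  6  7  8
 1  6  5  5  5  5  5  4  5  6  7
 3  7  6  6  6  6  6  5  5  6  7
 9  8  7  7  7  7  7  6  6  6  6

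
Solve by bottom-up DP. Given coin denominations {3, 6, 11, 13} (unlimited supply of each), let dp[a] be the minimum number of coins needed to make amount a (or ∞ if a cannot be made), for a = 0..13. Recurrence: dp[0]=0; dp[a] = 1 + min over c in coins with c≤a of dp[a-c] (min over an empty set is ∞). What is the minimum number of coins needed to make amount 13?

1

 a  0  1  2  3  4  5  6  7  8  9 10 11 12 13
dp  0  -  -  1  -  -  1  -  -  2  -  1  2  1
(- denotes ∞ / unreachable)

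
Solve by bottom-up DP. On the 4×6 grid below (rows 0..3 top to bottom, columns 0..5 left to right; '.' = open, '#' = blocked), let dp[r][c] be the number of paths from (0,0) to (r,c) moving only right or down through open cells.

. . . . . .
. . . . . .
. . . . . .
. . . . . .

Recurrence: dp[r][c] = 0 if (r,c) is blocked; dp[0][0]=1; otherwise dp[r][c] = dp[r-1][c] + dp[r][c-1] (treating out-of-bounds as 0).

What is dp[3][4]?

r\c   0   1   2   3   4   5
  0   1   1   1   1   1   1
  1   1   2   3   4   5   6
  2   1   3   6  10  15  21
  3   1   4  10  20  35  56

35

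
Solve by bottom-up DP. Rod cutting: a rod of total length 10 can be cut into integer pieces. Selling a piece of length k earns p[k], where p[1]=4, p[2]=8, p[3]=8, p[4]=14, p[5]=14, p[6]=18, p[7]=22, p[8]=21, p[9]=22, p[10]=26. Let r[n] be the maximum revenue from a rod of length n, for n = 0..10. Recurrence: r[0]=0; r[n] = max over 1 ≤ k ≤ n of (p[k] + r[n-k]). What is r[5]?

   n    0    1    2    3    4    5    6    7    8    9   10
r[n]    0    4    8   12   16   20   24   28   32   36   40

20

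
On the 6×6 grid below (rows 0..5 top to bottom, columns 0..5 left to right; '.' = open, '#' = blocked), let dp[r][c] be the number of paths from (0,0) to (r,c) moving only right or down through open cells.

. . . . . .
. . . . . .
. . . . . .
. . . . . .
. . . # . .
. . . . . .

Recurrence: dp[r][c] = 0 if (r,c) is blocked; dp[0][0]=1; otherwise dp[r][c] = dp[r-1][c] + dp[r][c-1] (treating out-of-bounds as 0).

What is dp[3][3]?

20

r\c   0   1   2   3   4   5
  0   1   1   1   1   1   1
  1   1   2   3   4   5   6
  2   1   3   6  10  15  21
  3   1   4  10  20  35  56
  4   1   5  15   0  35  91
  5   1   6  21  21  56 147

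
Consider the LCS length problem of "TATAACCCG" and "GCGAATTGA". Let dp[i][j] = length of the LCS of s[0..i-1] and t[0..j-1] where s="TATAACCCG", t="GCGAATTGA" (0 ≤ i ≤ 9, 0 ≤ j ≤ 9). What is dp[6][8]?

   ''  G  C  G  A  A  T  T  G  A
''  0  0  0  0  0  0  0  0  0  0
 T  0  0  0  0  0  0  1  1  1  1
 A  0  0  0  0  1  1  1  1  1  2
 T  0  0  0  0  1  1  2  2  2  2
 A  0  0  0  0  1  2  2  2  2  3
 A  0  0  0  0  1  2  2  2  2  3
 C  0  0  1  1  1  2  2  2  2  3
 C  0  0  1  1  1  2  2  2  2  3
 C  0  0  1  1  1  2  2  2  2  3
 G  0  1  1  2  2  2  2  2  3  3

2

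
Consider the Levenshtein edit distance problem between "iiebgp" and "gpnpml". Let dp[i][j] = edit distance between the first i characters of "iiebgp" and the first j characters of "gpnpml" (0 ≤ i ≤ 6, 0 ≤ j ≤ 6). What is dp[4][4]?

4

   ''  g  p  n  p  m  l
''  0  1  2  3  4  5  6
 i  1  1  2  3  4  5  6
 i  2  2  2  3  4  5  6
 e  3  3  3  3  4  5  6
 b  4  4  4  4  4  5  6
 g  5  4  5  5  5  5  6
 p  6  5  4  5  5  6  6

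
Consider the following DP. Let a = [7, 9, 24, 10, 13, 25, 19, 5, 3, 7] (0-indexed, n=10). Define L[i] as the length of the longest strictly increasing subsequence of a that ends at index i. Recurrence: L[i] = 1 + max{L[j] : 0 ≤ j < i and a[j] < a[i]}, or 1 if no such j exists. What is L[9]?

2

   i    0    1    2    3    4    5    6    7    8    9
a[i]    7    9   24   10   13   25   19    5    3    7
L[i]    1    2    3    3    4    5    5    1    1    2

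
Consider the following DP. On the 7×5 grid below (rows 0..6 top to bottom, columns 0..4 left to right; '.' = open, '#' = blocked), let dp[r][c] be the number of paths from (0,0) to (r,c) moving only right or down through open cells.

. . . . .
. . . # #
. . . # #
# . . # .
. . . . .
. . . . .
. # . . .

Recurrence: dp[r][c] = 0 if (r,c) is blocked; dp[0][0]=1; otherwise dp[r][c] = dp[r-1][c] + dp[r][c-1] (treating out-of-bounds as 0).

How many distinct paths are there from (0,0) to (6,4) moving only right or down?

81

r\c   0   1   2   3   4
  0   1   1   1   1   1
  1   1   2   3   0   0
  2   1   3   6   0   0
  3   0   3   9   0   0
  4   0   3  12  12  12
  5   0   3  15  27  39
  6   0   0  15  42  81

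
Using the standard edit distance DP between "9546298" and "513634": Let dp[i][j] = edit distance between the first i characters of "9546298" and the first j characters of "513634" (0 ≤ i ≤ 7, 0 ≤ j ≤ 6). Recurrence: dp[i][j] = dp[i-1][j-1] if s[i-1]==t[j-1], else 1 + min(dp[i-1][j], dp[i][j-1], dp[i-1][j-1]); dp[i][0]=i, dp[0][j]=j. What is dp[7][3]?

6

   ''  5  1  3  6  3  4
''  0  1  2  3  4  5  6
 9  1  1  2  3  4  5  6
 5  2  1  2  3  4  5  6
 4  3  2  2  3  4  5  5
 6  4  3  3  3  3  4  5
 2  5  4  4  4  4  4  5
 9  6  5  5  5  5  5  5
 8  7  6  6  6  6  6  6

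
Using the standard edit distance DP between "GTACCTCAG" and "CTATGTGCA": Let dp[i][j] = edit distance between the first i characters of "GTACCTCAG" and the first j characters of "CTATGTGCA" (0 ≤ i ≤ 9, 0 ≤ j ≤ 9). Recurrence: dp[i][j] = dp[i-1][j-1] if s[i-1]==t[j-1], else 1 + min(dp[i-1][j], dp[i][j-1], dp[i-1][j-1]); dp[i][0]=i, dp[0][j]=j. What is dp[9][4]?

   ''  C  T  A  T  G  T  G  C  A
''  0  1  2  3  4  5  6  7  8  9
 G  1  1  2  3  4  4  5  6  7  8
 T  2  2  1  2  3  4  4  5  6  7
 A  3  3  2  1  2  3  4  5  6  6
 C  4  3  3  2  2  3  4  5  5  6
 C  5  4  4  3  3  3  4  5  5  6
 T  6  5  4  4  3  4  3  4  5  6
 C  7  6  5  5  4  4  4  4  4  5
 A  8  7  6  5  5  5  5  5  5  4
 G  9  8  7  6  6  5  6  5  6  5

6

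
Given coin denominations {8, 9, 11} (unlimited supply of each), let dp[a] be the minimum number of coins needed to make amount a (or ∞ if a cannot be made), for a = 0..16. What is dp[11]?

1

 a  0  1  2  3  4  5  6  7  8  9 10 11 12 13 14 15 16
dp  0  -  -  -  -  -  -  -  1  1  -  1  -  -  -  -  2
(- denotes ∞ / unreachable)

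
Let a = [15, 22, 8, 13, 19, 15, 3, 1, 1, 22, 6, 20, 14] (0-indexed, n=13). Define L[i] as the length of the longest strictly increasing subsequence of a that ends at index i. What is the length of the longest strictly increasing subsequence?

   i    0    1    2    3    4    5    6    7    8    9   10   11   12
a[i]   15   22    8   13   19   15    3    1    1   22    6   20   14
L[i]    1    2    1    2    3    3    1    1    1    4    2    4    3

4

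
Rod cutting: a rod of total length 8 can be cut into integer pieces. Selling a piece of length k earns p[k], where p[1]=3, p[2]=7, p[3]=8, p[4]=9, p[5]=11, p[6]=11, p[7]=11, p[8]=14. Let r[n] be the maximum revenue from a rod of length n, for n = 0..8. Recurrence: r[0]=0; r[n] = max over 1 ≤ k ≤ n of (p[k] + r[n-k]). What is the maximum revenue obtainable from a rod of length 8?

   n    0    1    2    3    4    5    6    7    8
r[n]    0    3    7   10   14   17   21   24   28

28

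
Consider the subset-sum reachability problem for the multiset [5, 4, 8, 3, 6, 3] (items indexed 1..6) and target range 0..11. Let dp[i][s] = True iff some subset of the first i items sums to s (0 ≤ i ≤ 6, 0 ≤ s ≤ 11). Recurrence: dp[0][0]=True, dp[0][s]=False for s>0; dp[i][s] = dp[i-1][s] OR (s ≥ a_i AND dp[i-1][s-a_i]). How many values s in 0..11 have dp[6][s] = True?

i\s   0   1   2   3   4   5   6   7   8   9  10  11
  0   T   F   F   F   F   F   F   F   F   F   F   F
  1   T   F   F   F   F   T   F   F   F   F   F   F
  2   T   F   F   F   T   T   F   F   F   T   F   F
  3   T   F   F   F   T   T   F   F   T   T   F   F
  4   T   F   F   T   T   T   F   T   T   T   F   T
  5   T   F   F   T   T   T   T   T   T   T   T   T
  6   T   F   F   T   T   T   T   T   T   T   T   T

10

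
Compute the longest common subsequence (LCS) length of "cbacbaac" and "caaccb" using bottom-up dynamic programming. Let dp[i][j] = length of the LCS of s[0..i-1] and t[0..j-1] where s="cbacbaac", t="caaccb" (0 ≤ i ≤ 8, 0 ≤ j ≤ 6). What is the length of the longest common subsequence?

   ''  c  a  a  c  c  b
''  0  0  0  0  0  0  0
 c  0  1  1  1  1  1  1
 b  0  1  1  1  1  1  2
 a  0  1  2  2  2  2  2
 c  0  1  2  2  3  3  3
 b  0  1  2  2  3  3  4
 a  0  1  2  3  3  3  4
 a  0  1  2  3  3  3  4
 c  0  1  2  3  4  4  4

4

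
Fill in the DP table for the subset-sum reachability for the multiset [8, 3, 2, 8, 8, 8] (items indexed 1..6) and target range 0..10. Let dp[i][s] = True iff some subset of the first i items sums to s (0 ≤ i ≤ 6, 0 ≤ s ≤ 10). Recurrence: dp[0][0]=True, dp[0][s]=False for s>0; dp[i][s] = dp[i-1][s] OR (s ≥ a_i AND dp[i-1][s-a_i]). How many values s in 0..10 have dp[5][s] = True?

6

i\s   0   1   2   3   4   5   6   7   8   9  10
  0   T   F   F   F   F   F   F   F   F   F   F
  1   T   F   F   F   F   F   F   F   T   F   F
  2   T   F   F   T   F   F   F   F   T   F   F
  3   T   F   T   T   F   T   F   F   T   F   T
  4   T   F   T   T   F   T   F   F   T   F   T
  5   T   F   T   T   F   T   F   F   T   F   T
  6   T   F   T   T   F   T   F   F   T   F   T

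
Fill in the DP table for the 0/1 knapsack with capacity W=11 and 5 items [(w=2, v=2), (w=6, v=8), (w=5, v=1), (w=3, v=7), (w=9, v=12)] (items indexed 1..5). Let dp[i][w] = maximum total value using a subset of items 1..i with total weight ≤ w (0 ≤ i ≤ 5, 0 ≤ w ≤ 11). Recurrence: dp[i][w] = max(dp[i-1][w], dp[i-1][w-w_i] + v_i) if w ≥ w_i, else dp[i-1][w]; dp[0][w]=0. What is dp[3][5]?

i\w   0   1   2   3   4   5   6   7   8   9  10  11
  0   0   0   0   0   0   0   0   0   0   0   0   0
  1   0   0   2   2   2   2   2   2   2   2   2   2
  2   0   0   2   2   2   2   8   8  10  10  10  10
  3   0   0   2   2   2   2   8   8  10  10  10  10
  4   0   0   2   7   7   9   9   9  10  15  15  17
  5   0   0   2   7   7   9   9   9  10  15  15  17

2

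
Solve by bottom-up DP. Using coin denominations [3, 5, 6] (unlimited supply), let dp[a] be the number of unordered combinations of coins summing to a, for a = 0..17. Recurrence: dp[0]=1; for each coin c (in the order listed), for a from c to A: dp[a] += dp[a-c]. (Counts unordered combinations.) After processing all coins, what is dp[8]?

after  coin     0     1     2     3     4     5     6     7     8     9    10    11    12    13    14    15    16    17
          3     1     0     0     1     0     0     1     0     0     1     0     0     1     0     0     1     0     0
          5     1     0     0     1     0     1     1     0     1     1     1     1     1     1     1     2     1     1
          6     1     0     0     1     0     1     2     0     1     2     1     2     3     1     2     4     2     3

1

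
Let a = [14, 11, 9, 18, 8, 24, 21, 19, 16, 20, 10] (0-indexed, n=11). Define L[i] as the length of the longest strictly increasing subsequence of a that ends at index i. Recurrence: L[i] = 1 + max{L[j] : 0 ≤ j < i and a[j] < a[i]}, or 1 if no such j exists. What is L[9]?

4

   i    0    1    2    3    4    5    6    7    8    9   10
a[i]   14   11    9   18    8   24   21   19   16   20   10
L[i]    1    1    1    2    1    3    3    3    2    4    2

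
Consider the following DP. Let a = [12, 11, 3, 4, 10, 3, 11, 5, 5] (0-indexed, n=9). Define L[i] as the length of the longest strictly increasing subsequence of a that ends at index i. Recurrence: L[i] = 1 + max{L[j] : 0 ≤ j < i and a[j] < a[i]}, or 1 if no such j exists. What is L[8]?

   i    0    1    2    3    4    5    6    7    8
a[i]   12   11    3    4   10    3   11    5    5
L[i]    1    1    1    2    3    1    4    3    3

3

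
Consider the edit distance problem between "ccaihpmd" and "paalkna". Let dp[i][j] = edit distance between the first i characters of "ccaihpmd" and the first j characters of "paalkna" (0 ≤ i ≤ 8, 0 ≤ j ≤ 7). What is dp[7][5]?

   ''  p  a  a  l  k  n  a
''  0  1  2  3  4  5  6  7
 c  1  1  2  3  4  5  6  7
 c  2  2  2  3  4  5  6  7
 a  3  3  2  2  3  4  5  6
 i  4  4  3  3  3  4  5  6
 h  5  5  4  4  4  4  5  6
 p  6  5  5  5  5  5  5  6
 m  7  6  6  6  6  6  6  6
 d  8  7  7  7  7  7  7  7

6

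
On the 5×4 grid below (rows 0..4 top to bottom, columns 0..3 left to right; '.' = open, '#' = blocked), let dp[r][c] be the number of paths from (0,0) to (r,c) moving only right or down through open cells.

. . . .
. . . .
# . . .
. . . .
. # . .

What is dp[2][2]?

r\c   0   1   2   3
  0   1   1   1   1
  1   1   2   3   4
  2   0   2   5   9
  3   0   2   7  16
  4   0   0   7  23

5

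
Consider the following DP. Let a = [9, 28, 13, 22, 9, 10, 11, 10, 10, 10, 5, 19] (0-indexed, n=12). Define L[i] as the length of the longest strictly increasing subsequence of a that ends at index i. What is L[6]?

3

   i    0    1    2    3    4    5    6    7    8    9   10   11
a[i]    9   28   13   22    9   10   11   10   10   10    5   19
L[i]    1    2    2    3    1    2    3    2    2    2    1    4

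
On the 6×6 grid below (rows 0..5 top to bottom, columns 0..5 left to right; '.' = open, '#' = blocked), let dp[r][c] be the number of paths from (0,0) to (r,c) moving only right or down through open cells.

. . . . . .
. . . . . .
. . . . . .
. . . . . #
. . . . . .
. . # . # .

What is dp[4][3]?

r\c   0   1   2   3   4   5
  0   1   1   1   1   1   1
  1   1   2   3   4   5   6
  2   1   3   6  10  15  21
  3   1   4  10  20  35   0
  4   1   5  15  35  70  70
  5   1   6   0  35   0  70

35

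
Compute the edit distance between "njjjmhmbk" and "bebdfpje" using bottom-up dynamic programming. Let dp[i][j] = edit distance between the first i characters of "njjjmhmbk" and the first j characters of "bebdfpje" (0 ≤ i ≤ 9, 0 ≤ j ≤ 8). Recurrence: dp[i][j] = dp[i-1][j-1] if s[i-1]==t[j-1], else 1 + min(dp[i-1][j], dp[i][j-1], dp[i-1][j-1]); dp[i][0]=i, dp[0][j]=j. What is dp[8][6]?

   ''  b  e  b  d  f  p  j  e
''  0  1  2  3  4  5  6  7  8
 n  1  1  2  3  4  5  6  7  8
 j  2  2  2  3  4  5  6  6  7
 j  3  3  3  3  4  5  6  6  7
 j  4  4  4  4  4  5  6  6  7
 m  5  5  5  5  5  5  6  7  7
 h  6  6  6  6  6  6  6  7  8
 m  7  7  7  7  7  7  7  7  8
 b  8  7  8  7  8  8  8  8  8
 k  9  8  8  8  8  9  9  9  9

8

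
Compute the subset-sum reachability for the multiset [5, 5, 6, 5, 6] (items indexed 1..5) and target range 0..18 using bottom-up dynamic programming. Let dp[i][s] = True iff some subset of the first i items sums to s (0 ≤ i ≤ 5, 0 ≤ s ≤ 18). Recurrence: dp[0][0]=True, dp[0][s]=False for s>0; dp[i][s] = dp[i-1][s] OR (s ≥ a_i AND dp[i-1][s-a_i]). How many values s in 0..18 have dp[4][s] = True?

7

i\s   0   1   2   3   4   5   6   7   8   9  10  11  12  13  14  15  16  17  18
  0   T   F   F   F   F   F   F   F   F   F   F   F   F   F   F   F   F   F   F
  1   T   F   F   F   F   T   F   F   F   F   F   F   F   F   F   F   F   F   F
  2   T   F   F   F   F   T   F   F   F   F   T   F   F   F   F   F   F   F   F
  3   T   F   F   F   F   T   T   F   F   F   T   T   F   F   F   F   T   F   F
  4   T   F   F   F   F   T   T   F   F   F   T   T   F   F   F   T   T   F   F
  5   T   F   F   F   F   T   T   F   F   F   T   T   T   F   F   T   T   T   F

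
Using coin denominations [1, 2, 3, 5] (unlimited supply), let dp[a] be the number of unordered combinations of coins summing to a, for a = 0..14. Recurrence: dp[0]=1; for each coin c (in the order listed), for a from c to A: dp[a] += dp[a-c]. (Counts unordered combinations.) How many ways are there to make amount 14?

after  coin     0     1     2     3     4     5     6     7     8     9    10    11    12    13    14
          1     1     1     1     1     1     1     1     1     1     1     1     1     1     1     1
          2     1     1     2     2     3     3     4     4     5     5     6     6     7     7     8
          3     1     1     2     3     4     5     7     8    10    12    14    16    19    21    24
          5     1     1     2     3     4     6     8    10    13    16    20    24    29    34    40

40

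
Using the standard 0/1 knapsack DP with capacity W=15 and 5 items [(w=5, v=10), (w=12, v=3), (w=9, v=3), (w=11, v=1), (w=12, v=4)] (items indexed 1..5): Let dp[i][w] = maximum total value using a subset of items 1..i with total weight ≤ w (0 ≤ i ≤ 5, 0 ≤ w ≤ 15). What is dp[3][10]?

i\w   0   1   2   3   4   5   6   7   8   9  10  11  12  13  14  15
  0   0   0   0   0   0   0   0   0   0   0   0   0   0   0   0   0
  1   0   0   0   0   0  10  10  10  10  10  10  10  10  10  10  10
  2   0   0   0   0   0  10  10  10  10  10  10  10  10  10  10  10
  3   0   0   0   0   0  10  10  10  10  10  10  10  10  10  13  13
  4   0   0   0   0   0  10  10  10  10  10  10  10  10  10  13  13
  5   0   0   0   0   0  10  10  10  10  10  10  10  10  10  13  13

10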